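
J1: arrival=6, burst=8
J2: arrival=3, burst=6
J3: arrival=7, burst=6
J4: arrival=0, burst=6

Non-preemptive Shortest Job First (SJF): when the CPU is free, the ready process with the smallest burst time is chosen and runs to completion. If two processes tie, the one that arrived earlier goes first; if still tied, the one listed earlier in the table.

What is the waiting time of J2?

3

Timeline: | J4 0-6 | J2 6-12 | J3 12-18 | J1 18-26 |
Completion: J1=26  J2=12  J3=18  J4=6
Turnaround (C−A): J1=20  J2=9  J3=11  J4=6
Waiting(J2) = turnaround − burst = 9 − 6 = 3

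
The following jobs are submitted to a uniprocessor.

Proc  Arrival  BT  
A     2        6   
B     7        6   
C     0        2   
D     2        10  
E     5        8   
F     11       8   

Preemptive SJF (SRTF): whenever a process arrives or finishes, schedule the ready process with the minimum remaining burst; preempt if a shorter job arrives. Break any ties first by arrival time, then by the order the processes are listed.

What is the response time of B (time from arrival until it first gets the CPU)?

Gantt: | C 0-2 | A 2-8 | B 8-14 | E 14-22 | F 22-30 | D 30-40 |
Completion: A=8  B=14  C=2  D=40  E=22  F=30
Response(B) = first start − arrival = 8 − 7 = 1

1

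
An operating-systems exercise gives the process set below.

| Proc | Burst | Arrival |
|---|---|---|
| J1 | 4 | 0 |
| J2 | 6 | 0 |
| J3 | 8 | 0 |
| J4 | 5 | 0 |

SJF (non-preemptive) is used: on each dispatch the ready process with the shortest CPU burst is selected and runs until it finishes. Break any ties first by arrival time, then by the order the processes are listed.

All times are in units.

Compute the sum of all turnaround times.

51

Gantt: | J1 0-4 | J4 4-9 | J2 9-15 | J3 15-23 |
Completion: J1=4  J2=15  J3=23  J4=9
Turnaround (C−A): J1=4  J2=15  J3=23  J4=9
Turnaround = completion − arrival: J1=4, J2=15, J3=23, J4=9
Total turnaround = 4 + 15 + 23 + 9 = 51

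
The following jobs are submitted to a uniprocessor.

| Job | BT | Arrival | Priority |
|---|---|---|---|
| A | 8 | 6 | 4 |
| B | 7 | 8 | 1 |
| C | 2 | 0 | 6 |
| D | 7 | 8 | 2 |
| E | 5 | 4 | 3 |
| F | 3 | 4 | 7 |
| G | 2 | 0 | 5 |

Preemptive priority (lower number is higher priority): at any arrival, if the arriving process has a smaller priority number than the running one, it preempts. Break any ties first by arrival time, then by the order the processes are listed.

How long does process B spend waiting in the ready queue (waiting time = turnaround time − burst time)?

Timeline: | G 0-2 | C 2-4 | E 4-8 | B 8-15 | D 15-22 | E 22-23 | A 23-31 | F 31-34 |
Completion: A=31  B=15  C=4  D=22  E=23  F=34  G=2
Waiting(B) = turnaround − burst = 7 − 7 = 0

0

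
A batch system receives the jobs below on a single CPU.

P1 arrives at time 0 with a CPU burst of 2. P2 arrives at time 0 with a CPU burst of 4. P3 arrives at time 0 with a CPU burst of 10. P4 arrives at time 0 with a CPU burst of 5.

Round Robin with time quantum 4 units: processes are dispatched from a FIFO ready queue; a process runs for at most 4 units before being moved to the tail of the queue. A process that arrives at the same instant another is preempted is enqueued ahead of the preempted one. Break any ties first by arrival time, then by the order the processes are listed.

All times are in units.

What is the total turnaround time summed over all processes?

48

Schedule: | P1 0-2 | P2 2-6 | P3 6-10 | P4 10-14 | P3 14-18 | P4 18-19 | P3 19-21 |
Completion: P1=2  P2=6  P3=21  P4=19
Turnaround = completion − arrival: P1=2, P2=6, P3=21, P4=19
Total turnaround = 2 + 6 + 21 + 19 = 48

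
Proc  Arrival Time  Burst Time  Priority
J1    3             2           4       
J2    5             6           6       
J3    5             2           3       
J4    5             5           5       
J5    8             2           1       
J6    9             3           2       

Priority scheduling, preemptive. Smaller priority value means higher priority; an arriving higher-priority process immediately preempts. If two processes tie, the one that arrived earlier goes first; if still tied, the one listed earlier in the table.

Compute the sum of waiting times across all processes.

Schedule: | idle 0-3 | J1 3-5 | J3 5-7 | J4 7-8 | J5 8-10 | J6 10-13 | J4 13-17 | J2 17-23 |
Completion: J1=5  J2=23  J3=7  J4=17  J5=10  J6=13
Turnaround (C−A): J1=2  J2=18  J3=2  J4=12  J5=2  J6=4
Waiting = turnaround − burst: J1=0, J2=12, J3=0, J4=7, J5=0, J6=1
Total waiting = 0 + 12 + 0 + 7 + 0 + 1 = 20

20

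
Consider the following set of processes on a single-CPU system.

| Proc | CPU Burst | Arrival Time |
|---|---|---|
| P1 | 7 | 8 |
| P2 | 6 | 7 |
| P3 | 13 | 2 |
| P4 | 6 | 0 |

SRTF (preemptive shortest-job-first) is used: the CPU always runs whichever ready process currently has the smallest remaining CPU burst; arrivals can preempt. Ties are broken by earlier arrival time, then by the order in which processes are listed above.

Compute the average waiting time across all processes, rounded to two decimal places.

Timeline: | P4 0-6 | P3 6-7 | P2 7-13 | P1 13-20 | P3 20-32 |
Completion: P1=20  P2=13  P3=32  P4=6
Waiting times: P1=5, P2=0, P3=17, P4=0
Average waiting = (5+0+17+0) / 4 = 22/4 = 5.50

5.50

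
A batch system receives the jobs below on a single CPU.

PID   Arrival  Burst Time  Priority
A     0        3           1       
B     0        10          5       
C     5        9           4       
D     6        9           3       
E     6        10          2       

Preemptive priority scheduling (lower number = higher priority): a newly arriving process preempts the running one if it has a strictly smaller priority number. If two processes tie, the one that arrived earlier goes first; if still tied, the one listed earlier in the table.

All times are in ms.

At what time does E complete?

16

Timeline: | A 0-3 | B 3-5 | C 5-6 | E 6-16 | D 16-25 | C 25-33 | B 33-41 |
Completion: A=3  B=41  C=33  D=25  E=16
Turnaround (C−A): A=3  B=41  C=28  D=19  E=10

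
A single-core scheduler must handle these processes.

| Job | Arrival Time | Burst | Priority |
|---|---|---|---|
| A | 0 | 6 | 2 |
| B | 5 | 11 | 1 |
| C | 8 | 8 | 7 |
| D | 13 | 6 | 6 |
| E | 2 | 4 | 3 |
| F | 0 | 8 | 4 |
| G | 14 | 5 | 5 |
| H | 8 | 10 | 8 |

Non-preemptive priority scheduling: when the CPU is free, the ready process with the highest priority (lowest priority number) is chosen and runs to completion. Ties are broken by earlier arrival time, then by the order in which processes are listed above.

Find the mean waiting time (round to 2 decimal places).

18.13

Gantt: | A 0-6 | B 6-17 | E 17-21 | F 21-29 | G 29-34 | D 34-40 | C 40-48 | H 48-58 |
Completion: A=6  B=17  C=48  D=40  E=21  F=29  G=34  H=58
Turnaround (C−A): A=6  B=12  C=40  D=27  E=19  F=29  G=20  H=50
Waiting times: A=0, B=1, C=32, D=21, E=15, F=21, G=15, H=40
Average waiting = (0+1+32+21+15+21+15+40) / 8 = 145/8 = 18.13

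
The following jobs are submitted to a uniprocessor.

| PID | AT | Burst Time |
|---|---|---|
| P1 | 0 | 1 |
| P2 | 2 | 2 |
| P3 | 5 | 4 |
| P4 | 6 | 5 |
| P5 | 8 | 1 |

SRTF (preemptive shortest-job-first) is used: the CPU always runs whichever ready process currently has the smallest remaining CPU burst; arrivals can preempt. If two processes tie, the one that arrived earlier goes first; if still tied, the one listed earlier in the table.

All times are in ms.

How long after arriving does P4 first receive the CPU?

4

Gantt: | P1 0-1 | idle 1-2 | P2 2-4 | idle 4-5 | P3 5-9 | P5 9-10 | P4 10-15 |
Completion: P1=1  P2=4  P3=9  P4=15  P5=10
Turnaround (C−A): P1=1  P2=2  P3=4  P4=9  P5=2
Response(P4) = first start − arrival = 10 − 6 = 4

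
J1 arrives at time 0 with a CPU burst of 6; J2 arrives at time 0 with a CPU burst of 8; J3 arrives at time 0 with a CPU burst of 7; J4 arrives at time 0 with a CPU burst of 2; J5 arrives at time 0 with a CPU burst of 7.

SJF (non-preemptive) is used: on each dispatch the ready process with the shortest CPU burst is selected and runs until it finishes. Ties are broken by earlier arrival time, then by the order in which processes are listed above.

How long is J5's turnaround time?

22

Timeline: | J4 0-2 | J1 2-8 | J3 8-15 | J5 15-22 | J2 22-30 |
Completion: J1=8  J2=30  J3=15  J4=2  J5=22
Turnaround(J5) = completion − arrival = 22 − 0 = 22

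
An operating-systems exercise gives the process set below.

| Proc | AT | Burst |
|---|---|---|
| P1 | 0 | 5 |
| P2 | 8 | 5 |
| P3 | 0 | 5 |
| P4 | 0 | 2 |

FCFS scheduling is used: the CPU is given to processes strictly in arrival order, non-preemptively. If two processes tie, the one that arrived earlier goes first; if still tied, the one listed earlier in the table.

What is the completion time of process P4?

Timeline: | P1 0-5 | P3 5-10 | P4 10-12 | P2 12-17 |
Completion: P1=5  P2=17  P3=10  P4=12
Turnaround (C−A): P1=5  P2=9  P3=10  P4=12

12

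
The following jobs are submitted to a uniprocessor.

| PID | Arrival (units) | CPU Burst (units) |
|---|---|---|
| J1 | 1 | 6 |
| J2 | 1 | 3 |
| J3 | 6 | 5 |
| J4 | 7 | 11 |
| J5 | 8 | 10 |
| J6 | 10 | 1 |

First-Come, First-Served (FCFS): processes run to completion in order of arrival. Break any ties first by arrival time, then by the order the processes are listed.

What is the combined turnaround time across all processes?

98

Gantt: | idle 0-1 | J1 1-7 | J2 7-10 | J3 10-15 | J4 15-26 | J5 26-36 | J6 36-37 |
Completion: J1=7  J2=10  J3=15  J4=26  J5=36  J6=37
Turnaround (C−A): J1=6  J2=9  J3=9  J4=19  J5=28  J6=27
Turnaround = completion − arrival: J1=6, J2=9, J3=9, J4=19, J5=28, J6=27
Total turnaround = 6 + 9 + 9 + 19 + 28 + 27 = 98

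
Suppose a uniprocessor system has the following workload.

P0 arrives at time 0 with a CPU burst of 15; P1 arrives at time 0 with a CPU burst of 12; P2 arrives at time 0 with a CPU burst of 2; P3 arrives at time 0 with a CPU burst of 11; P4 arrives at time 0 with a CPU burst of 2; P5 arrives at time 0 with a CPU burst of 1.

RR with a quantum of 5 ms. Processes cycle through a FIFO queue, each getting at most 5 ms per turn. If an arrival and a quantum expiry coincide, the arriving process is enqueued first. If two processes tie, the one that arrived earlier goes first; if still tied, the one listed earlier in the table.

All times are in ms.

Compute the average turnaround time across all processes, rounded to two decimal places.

Timeline: | P0 0-5 | P1 5-10 | P2 10-12 | P3 12-17 | P4 17-19 | P5 19-20 | P0 20-25 | P1 25-30 | P3 30-35 | P0 35-40 | P1 40-42 | P3 42-43 |
Completion: P0=40  P1=42  P2=12  P3=43  P4=19  P5=20
Turnaround times: P0=40, P1=42, P2=12, P3=43, P4=19, P5=20
Average turnaround = (40+42+12+43+19+20) / 6 = 176/6 = 29.33

29.33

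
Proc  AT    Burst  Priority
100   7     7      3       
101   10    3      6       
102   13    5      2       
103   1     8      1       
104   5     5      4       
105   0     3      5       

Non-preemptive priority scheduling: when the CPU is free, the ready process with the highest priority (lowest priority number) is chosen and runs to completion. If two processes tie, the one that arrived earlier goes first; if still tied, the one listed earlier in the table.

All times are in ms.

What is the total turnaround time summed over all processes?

Schedule: | 105 0-3 | 103 3-11 | 100 11-18 | 102 18-23 | 104 23-28 | 101 28-31 |
Completion: 100=18  101=31  102=23  103=11  104=28  105=3
Turnaround = completion − arrival: 100=11, 101=21, 102=10, 103=10, 104=23, 105=3
Total turnaround = 11 + 21 + 10 + 10 + 23 + 3 = 78

78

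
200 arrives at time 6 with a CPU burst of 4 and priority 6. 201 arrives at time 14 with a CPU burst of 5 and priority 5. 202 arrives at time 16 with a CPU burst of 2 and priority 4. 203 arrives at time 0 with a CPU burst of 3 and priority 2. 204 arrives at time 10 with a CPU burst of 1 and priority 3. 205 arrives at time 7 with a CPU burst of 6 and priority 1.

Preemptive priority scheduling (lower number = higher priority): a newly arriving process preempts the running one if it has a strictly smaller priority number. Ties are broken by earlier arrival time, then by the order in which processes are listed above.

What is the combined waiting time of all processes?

Gantt: | 203 0-3 | idle 3-6 | 200 6-7 | 205 7-13 | 204 13-14 | 201 14-16 | 202 16-18 | 201 18-21 | 200 21-24 |
Completion: 200=24  201=21  202=18  203=3  204=14  205=13
Waiting = turnaround − burst: 200=14, 201=2, 202=0, 203=0, 204=3, 205=0
Total waiting = 14 + 2 + 0 + 0 + 3 + 0 = 19

19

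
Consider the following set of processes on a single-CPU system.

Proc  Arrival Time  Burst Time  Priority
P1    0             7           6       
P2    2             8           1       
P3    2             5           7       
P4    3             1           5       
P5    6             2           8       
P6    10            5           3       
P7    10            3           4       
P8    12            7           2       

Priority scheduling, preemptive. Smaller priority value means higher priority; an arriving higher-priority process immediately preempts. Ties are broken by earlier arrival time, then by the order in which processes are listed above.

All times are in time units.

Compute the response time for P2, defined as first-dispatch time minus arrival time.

0

Timeline: | P1 0-2 | P2 2-10 | P6 10-12 | P8 12-19 | P6 19-22 | P7 22-25 | P4 25-26 | P1 26-31 | P3 31-36 | P5 36-38 |
Completion: P1=31  P2=10  P3=36  P4=26  P5=38  P6=22  P7=25  P8=19
Response(P2) = first start − arrival = 2 − 2 = 0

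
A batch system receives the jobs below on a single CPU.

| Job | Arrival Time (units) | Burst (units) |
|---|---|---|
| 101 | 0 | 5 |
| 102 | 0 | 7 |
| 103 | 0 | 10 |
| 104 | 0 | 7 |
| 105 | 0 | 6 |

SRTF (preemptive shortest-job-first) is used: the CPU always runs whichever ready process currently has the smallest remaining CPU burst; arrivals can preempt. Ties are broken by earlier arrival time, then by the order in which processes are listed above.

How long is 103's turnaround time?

35

Timeline: | 101 0-5 | 105 5-11 | 102 11-18 | 104 18-25 | 103 25-35 |
Completion: 101=5  102=18  103=35  104=25  105=11
Turnaround(103) = completion − arrival = 35 − 0 = 35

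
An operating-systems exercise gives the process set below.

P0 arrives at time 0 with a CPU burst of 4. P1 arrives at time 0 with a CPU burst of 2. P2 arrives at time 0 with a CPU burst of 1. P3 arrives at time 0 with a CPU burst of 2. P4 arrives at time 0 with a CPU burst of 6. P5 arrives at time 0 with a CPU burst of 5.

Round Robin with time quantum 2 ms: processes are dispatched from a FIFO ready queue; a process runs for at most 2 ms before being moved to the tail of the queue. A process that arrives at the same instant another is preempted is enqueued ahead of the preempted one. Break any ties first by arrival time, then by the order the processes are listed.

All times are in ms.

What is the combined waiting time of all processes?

48

Schedule: | P0 0-2 | P1 2-4 | P2 4-5 | P3 5-7 | P4 7-9 | P5 9-11 | P0 11-13 | P4 13-15 | P5 15-17 | P4 17-19 | P5 19-20 |
Completion: P0=13  P1=4  P2=5  P3=7  P4=19  P5=20
Waiting = turnaround − burst: P0=9, P1=2, P2=4, P3=5, P4=13, P5=15
Total waiting = 9 + 2 + 4 + 5 + 13 + 15 = 48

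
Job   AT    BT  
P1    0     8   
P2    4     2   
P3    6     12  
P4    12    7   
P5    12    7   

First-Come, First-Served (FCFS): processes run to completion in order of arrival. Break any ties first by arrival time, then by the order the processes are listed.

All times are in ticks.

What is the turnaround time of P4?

Schedule: | P1 0-8 | P2 8-10 | P3 10-22 | P4 22-29 | P5 29-36 |
Completion: P1=8  P2=10  P3=22  P4=29  P5=36
Turnaround(P4) = completion − arrival = 29 − 12 = 17

17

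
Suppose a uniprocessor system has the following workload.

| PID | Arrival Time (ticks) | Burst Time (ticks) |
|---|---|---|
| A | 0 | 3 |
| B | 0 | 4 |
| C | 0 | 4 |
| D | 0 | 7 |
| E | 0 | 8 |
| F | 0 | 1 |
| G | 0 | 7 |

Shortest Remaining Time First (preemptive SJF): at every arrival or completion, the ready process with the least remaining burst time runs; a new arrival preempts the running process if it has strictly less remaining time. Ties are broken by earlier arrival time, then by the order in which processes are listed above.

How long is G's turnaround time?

Schedule: | F 0-1 | A 1-4 | B 4-8 | C 8-12 | D 12-19 | G 19-26 | E 26-34 |
Completion: A=4  B=8  C=12  D=19  E=34  F=1  G=26
Turnaround (C−A): A=4  B=8  C=12  D=19  E=34  F=1  G=26
Turnaround(G) = completion − arrival = 26 − 0 = 26

26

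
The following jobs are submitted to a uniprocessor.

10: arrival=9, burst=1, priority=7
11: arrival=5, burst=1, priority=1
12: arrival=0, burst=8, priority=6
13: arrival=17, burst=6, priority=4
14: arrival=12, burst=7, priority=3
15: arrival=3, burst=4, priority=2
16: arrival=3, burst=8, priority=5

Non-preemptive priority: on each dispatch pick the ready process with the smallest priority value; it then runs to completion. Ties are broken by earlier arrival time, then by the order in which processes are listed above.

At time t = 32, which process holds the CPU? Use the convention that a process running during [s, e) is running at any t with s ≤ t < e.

Schedule: | 12 0-8 | 11 8-9 | 15 9-13 | 14 13-20 | 13 20-26 | 16 26-34 | 10 34-35 |
Completion: 10=35  11=9  12=8  13=26  14=20  15=13  16=34

16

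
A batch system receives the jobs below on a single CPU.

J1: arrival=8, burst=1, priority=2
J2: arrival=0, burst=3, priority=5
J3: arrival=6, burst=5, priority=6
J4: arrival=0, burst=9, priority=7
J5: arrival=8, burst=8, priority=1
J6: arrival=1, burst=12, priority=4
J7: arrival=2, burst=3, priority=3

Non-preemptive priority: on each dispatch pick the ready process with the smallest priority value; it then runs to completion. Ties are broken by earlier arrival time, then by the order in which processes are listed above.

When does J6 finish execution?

Timeline: | J2 0-3 | J7 3-6 | J6 6-18 | J5 18-26 | J1 26-27 | J3 27-32 | J4 32-41 |
Completion: J1=27  J2=3  J3=32  J4=41  J5=26  J6=18  J7=6
Turnaround (C−A): J1=19  J2=3  J3=26  J4=41  J5=18  J6=17  J7=4

18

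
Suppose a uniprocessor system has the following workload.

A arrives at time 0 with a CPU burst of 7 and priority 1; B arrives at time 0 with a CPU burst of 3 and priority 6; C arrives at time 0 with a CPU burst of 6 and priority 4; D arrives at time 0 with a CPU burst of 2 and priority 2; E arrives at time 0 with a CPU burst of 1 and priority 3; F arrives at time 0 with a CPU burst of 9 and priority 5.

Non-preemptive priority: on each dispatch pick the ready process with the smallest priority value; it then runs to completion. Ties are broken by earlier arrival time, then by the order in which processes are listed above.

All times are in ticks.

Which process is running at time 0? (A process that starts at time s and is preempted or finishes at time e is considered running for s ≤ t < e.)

Gantt: | A 0-7 | D 7-9 | E 9-10 | C 10-16 | F 16-25 | B 25-28 |
Completion: A=7  B=28  C=16  D=9  E=10  F=25
Turnaround (C−A): A=7  B=28  C=16  D=9  E=10  F=25

A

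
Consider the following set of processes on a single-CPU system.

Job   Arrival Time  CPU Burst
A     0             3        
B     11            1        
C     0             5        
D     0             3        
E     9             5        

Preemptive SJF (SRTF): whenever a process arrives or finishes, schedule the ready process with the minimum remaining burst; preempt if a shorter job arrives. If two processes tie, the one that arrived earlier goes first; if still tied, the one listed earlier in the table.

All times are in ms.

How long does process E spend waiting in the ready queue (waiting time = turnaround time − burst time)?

3

Gantt: | A 0-3 | D 3-6 | C 6-11 | B 11-12 | E 12-17 |
Completion: A=3  B=12  C=11  D=6  E=17
Waiting(E) = turnaround − burst = 8 − 5 = 3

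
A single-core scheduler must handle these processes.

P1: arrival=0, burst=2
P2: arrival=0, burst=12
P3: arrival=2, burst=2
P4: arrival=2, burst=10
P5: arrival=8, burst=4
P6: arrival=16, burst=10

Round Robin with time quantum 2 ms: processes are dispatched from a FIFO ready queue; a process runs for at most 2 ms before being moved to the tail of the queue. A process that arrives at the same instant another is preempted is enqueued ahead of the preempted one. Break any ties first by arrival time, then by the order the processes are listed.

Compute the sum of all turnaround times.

106

Timeline: | P1 0-2 | P2 2-4 | P3 4-6 | P4 6-8 | P2 8-10 | P5 10-12 | P4 12-14 | P2 14-16 | P5 16-18 | P4 18-20 | P6 20-22 | P2 22-24 | P4 24-26 | P6 26-28 | P2 28-30 | P4 30-32 | P6 32-34 | P2 34-36 | P6 36-40 |
Completion: P1=2  P2=36  P3=6  P4=32  P5=18  P6=40
Turnaround (C−A): P1=2  P2=36  P3=4  P4=30  P5=10  P6=24
Turnaround = completion − arrival: P1=2, P2=36, P3=4, P4=30, P5=10, P6=24
Total turnaround = 2 + 36 + 4 + 30 + 10 + 24 = 106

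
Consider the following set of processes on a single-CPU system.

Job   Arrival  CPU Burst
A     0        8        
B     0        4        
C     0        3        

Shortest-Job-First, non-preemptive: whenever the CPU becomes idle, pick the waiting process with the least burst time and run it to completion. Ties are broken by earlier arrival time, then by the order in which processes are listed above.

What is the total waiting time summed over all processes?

10

Timeline: | C 0-3 | B 3-7 | A 7-15 |
Completion: A=15  B=7  C=3
Waiting = turnaround − burst: A=7, B=3, C=0
Total waiting = 7 + 3 + 0 = 10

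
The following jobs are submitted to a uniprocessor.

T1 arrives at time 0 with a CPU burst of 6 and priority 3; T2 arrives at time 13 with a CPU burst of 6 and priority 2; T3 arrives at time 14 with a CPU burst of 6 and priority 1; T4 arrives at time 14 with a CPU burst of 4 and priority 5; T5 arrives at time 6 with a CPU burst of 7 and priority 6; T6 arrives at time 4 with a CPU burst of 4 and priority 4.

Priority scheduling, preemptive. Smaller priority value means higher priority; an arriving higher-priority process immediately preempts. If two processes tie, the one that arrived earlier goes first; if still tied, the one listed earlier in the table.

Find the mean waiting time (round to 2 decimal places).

Gantt: | T1 0-6 | T6 6-10 | T5 10-13 | T2 13-14 | T3 14-20 | T2 20-25 | T4 25-29 | T5 29-33 |
Completion: T1=6  T2=25  T3=20  T4=29  T5=33  T6=10
Turnaround (C−A): T1=6  T2=12  T3=6  T4=15  T5=27  T6=6
Waiting times: T1=0, T2=6, T3=0, T4=11, T5=20, T6=2
Average waiting = (0+6+0+11+20+2) / 6 = 39/6 = 6.50

6.50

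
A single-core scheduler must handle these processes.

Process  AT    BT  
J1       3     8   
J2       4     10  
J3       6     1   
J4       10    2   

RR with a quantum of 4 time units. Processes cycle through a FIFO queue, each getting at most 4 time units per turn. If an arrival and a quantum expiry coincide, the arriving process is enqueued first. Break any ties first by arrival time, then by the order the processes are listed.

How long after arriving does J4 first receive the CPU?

Gantt: | idle 0-3 | J1 3-7 | J2 7-11 | J3 11-12 | J1 12-16 | J4 16-18 | J2 18-24 |
Completion: J1=16  J2=24  J3=12  J4=18
Response(J4) = first start − arrival = 16 − 10 = 6

6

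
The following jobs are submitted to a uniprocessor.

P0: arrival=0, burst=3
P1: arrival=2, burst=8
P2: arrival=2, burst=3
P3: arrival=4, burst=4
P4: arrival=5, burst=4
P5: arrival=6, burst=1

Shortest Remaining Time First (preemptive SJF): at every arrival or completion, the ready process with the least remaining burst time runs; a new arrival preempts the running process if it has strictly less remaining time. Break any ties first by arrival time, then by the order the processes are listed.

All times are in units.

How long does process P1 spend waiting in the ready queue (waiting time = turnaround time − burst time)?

Timeline: | P0 0-3 | P2 3-6 | P5 6-7 | P3 7-11 | P4 11-15 | P1 15-23 |
Completion: P0=3  P1=23  P2=6  P3=11  P4=15  P5=7
Turnaround (C−A): P0=3  P1=21  P2=4  P3=7  P4=10  P5=1
Waiting(P1) = turnaround − burst = 21 − 8 = 13

13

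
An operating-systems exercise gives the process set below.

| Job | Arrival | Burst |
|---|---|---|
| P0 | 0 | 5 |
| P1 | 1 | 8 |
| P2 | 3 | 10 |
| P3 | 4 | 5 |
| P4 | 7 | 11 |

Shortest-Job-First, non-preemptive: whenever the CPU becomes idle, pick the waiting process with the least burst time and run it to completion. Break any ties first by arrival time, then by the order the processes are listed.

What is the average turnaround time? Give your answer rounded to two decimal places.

Schedule: | P0 0-5 | P3 5-10 | P1 10-18 | P2 18-28 | P4 28-39 |
Completion: P0=5  P1=18  P2=28  P3=10  P4=39
Turnaround (C−A): P0=5  P1=17  P2=25  P3=6  P4=32
Turnaround times: P0=5, P1=17, P2=25, P3=6, P4=32
Average turnaround = (5+17+25+6+32) / 5 = 85/5 = 17.00

17.00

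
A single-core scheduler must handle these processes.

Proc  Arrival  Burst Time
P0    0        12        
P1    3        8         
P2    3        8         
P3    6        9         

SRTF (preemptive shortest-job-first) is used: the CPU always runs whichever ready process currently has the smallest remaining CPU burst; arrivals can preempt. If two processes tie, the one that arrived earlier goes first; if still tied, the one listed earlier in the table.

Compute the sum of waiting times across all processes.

46

Gantt: | P0 0-3 | P1 3-11 | P2 11-19 | P0 19-28 | P3 28-37 |
Completion: P0=28  P1=11  P2=19  P3=37
Turnaround (C−A): P0=28  P1=8  P2=16  P3=31
Waiting = turnaround − burst: P0=16, P1=0, P2=8, P3=22
Total waiting = 16 + 0 + 8 + 22 = 46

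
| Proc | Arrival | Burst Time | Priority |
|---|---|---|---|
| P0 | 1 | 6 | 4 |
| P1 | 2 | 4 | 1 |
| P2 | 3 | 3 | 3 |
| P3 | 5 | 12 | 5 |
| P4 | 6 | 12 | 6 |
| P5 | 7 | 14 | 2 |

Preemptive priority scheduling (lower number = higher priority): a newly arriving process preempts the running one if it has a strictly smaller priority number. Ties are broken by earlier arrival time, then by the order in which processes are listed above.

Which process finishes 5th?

P3

Schedule: | idle 0-1 | P0 1-2 | P1 2-6 | P2 6-7 | P5 7-21 | P2 21-23 | P0 23-28 | P3 28-40 | P4 40-52 |
Completion: P0=28  P1=6  P2=23  P3=40  P4=52  P5=21
Turnaround (C−A): P0=27  P1=4  P2=20  P3=35  P4=46  P5=14
Finish order: P1 → P5 → P2 → P0 → P3 → P4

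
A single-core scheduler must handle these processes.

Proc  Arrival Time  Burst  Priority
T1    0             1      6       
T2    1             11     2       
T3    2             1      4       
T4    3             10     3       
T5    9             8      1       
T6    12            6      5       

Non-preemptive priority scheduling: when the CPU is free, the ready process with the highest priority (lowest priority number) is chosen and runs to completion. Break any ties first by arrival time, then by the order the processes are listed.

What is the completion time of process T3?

Timeline: | T1 0-1 | T2 1-12 | T5 12-20 | T4 20-30 | T3 30-31 | T6 31-37 |
Completion: T1=1  T2=12  T3=31  T4=30  T5=20  T6=37

31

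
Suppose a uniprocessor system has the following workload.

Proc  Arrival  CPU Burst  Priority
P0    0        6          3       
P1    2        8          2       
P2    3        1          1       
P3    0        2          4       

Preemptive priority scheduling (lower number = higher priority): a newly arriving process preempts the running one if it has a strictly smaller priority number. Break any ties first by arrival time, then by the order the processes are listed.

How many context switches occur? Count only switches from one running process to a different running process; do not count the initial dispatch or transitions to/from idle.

Gantt: | P0 0-2 | P1 2-3 | P2 3-4 | P1 4-11 | P0 11-15 | P3 15-17 |
Completion: P0=15  P1=11  P2=4  P3=17
Turnaround (C−A): P0=15  P1=9  P2=1  P3=17

5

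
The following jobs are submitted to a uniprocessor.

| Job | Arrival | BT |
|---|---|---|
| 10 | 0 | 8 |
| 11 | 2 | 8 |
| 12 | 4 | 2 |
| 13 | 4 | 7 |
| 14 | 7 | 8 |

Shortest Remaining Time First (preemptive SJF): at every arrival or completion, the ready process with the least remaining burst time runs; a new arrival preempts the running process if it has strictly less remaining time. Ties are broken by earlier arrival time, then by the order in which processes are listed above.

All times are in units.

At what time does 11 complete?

25

Timeline: | 10 0-4 | 12 4-6 | 10 6-10 | 13 10-17 | 11 17-25 | 14 25-33 |
Completion: 10=10  11=25  12=6  13=17  14=33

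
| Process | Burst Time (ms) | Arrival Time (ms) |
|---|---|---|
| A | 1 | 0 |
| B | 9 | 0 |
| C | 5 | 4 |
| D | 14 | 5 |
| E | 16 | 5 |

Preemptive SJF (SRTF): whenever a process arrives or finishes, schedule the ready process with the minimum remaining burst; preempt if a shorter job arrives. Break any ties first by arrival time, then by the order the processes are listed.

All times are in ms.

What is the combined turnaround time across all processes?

Timeline: | A 0-1 | B 1-4 | C 4-9 | B 9-15 | D 15-29 | E 29-45 |
Completion: A=1  B=15  C=9  D=29  E=45
Turnaround = completion − arrival: A=1, B=15, C=5, D=24, E=40
Total turnaround = 1 + 15 + 5 + 24 + 40 = 85

85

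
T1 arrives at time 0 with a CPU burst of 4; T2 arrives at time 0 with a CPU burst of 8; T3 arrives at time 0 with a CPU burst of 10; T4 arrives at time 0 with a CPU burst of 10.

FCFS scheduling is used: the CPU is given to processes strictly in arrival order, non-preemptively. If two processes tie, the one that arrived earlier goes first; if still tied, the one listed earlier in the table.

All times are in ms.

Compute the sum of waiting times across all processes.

38

Gantt: | T1 0-4 | T2 4-12 | T3 12-22 | T4 22-32 |
Completion: T1=4  T2=12  T3=22  T4=32
Turnaround (C−A): T1=4  T2=12  T3=22  T4=32
Waiting = turnaround − burst: T1=0, T2=4, T3=12, T4=22
Total waiting = 0 + 4 + 12 + 22 = 38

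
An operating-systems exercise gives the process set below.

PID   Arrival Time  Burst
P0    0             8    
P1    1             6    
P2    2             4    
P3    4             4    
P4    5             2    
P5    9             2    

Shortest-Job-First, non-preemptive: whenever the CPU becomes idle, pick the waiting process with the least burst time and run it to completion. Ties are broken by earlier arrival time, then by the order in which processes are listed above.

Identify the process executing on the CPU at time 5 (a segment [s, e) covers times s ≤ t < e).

P0

Schedule: | P0 0-8 | P4 8-10 | P5 10-12 | P2 12-16 | P3 16-20 | P1 20-26 |
Completion: P0=8  P1=26  P2=16  P3=20  P4=10  P5=12
Turnaround (C−A): P0=8  P1=25  P2=14  P3=16  P4=5  P5=3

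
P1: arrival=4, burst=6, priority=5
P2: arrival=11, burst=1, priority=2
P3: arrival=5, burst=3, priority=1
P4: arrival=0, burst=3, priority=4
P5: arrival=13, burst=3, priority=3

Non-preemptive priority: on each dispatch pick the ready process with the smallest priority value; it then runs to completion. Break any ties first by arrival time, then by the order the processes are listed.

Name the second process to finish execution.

Timeline: | P4 0-3 | idle 3-4 | P1 4-10 | P3 10-13 | P2 13-14 | P5 14-17 |
Completion: P1=10  P2=14  P3=13  P4=3  P5=17
Turnaround (C−A): P1=6  P2=3  P3=8  P4=3  P5=4
Finish order: P4 → P1 → P3 → P2 → P5

P1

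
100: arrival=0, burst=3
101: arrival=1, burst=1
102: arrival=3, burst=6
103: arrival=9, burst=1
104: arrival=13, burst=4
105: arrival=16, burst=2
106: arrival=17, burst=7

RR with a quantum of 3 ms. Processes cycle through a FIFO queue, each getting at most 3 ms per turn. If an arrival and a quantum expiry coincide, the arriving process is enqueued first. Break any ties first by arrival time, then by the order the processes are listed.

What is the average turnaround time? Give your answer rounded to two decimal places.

4.57

Schedule: | 100 0-3 | 101 3-4 | 102 4-10 | 103 10-11 | idle 11-13 | 104 13-16 | 105 16-18 | 104 18-19 | 106 19-26 |
Completion: 100=3  101=4  102=10  103=11  104=19  105=18  106=26
Turnaround (C−A): 100=3  101=3  102=7  103=2  104=6  105=2  106=9
Turnaround times: 100=3, 101=3, 102=7, 103=2, 104=6, 105=2, 106=9
Average turnaround = (3+3+7+2+6+2+9) / 7 = 32/7 = 4.57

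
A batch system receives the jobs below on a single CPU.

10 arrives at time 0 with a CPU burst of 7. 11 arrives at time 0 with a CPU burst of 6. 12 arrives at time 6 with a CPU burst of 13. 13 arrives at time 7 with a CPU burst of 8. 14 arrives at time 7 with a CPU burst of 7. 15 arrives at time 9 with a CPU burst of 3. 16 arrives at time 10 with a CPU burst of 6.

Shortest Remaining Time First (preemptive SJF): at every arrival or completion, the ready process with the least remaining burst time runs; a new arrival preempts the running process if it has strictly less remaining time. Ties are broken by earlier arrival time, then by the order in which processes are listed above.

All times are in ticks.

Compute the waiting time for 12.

31

Gantt: | 11 0-6 | 10 6-9 | 15 9-12 | 10 12-16 | 16 16-22 | 14 22-29 | 13 29-37 | 12 37-50 |
Completion: 10=16  11=6  12=50  13=37  14=29  15=12  16=22
Turnaround (C−A): 10=16  11=6  12=44  13=30  14=22  15=3  16=12
Waiting(12) = turnaround − burst = 44 − 13 = 31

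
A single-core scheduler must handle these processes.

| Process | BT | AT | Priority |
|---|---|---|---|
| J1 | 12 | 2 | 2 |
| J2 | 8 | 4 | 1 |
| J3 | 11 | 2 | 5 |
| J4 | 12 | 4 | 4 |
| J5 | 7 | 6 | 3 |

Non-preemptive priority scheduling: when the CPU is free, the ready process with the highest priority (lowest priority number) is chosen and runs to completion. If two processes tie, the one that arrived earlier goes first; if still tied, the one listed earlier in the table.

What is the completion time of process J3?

Schedule: | idle 0-2 | J1 2-14 | J2 14-22 | J5 22-29 | J4 29-41 | J3 41-52 |
Completion: J1=14  J2=22  J3=52  J4=41  J5=29
Turnaround (C−A): J1=12  J2=18  J3=50  J4=37  J5=23

52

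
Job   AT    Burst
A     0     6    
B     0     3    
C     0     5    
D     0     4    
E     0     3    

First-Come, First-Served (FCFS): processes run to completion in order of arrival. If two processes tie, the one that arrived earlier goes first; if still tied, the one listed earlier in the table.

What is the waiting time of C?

9

Timeline: | A 0-6 | B 6-9 | C 9-14 | D 14-18 | E 18-21 |
Completion: A=6  B=9  C=14  D=18  E=21
Turnaround (C−A): A=6  B=9  C=14  D=18  E=21
Waiting(C) = turnaround − burst = 14 − 5 = 9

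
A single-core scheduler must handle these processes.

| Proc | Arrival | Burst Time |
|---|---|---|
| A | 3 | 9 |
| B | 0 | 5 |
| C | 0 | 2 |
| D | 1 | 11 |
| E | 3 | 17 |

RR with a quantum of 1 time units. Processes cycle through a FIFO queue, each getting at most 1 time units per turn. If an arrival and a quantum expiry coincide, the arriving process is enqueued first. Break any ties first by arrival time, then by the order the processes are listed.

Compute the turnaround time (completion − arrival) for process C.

Gantt: | B 0-1 | C 1-2 | D 2-3 | B 3-4 | C 4-5 | A 5-6 | E 6-7 | D 7-8 | B 8-9 | A 9-10 | E 10-11 | D 11-12 | B 12-13 | A 13-14 | E 14-15 | D 15-16 | B 16-17 | A 17-18 | E 18-19 | D 19-20 | A 20-21 | E 21-22 | D 22-23 | A 23-24 | E 24-25 | D 25-26 | A 26-27 | E 27-28 | D 28-29 | A 29-30 | E 30-31 | D 31-32 | A 32-33 | E 33-34 | D 34-35 | E 35-36 | D 36-37 | E 37-44 |
Completion: A=33  B=17  C=5  D=37  E=44
Turnaround (C−A): A=30  B=17  C=5  D=36  E=41
Turnaround(C) = completion − arrival = 5 − 0 = 5

5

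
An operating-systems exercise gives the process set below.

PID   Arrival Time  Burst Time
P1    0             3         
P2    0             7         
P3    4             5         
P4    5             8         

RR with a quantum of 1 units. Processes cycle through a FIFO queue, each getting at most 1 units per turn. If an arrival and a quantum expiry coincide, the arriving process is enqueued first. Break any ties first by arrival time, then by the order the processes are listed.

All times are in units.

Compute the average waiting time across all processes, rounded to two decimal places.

Gantt: | P1 0-1 | P2 1-2 | P1 2-3 | P2 3-4 | P1 4-5 | P3 5-6 | P2 6-7 | P4 7-8 | P3 8-9 | P2 9-10 | P4 10-11 | P3 11-12 | P2 12-13 | P4 13-14 | P3 14-15 | P2 15-16 | P4 16-17 | P3 17-18 | P2 18-19 | P4 19-23 |
Completion: P1=5  P2=19  P3=18  P4=23
Turnaround (C−A): P1=5  P2=19  P3=14  P4=18
Waiting times: P1=2, P2=12, P3=9, P4=10
Average waiting = (2+12+9+10) / 4 = 33/4 = 8.25

8.25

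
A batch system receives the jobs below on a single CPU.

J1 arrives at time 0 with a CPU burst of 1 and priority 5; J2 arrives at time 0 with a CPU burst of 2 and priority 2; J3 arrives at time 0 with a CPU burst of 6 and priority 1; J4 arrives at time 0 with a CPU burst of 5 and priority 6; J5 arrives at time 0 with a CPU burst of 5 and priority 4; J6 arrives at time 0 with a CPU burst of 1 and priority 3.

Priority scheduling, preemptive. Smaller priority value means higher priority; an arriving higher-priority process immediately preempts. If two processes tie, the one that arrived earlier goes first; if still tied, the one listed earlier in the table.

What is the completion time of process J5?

14

Gantt: | J3 0-6 | J2 6-8 | J6 8-9 | J5 9-14 | J1 14-15 | J4 15-20 |
Completion: J1=15  J2=8  J3=6  J4=20  J5=14  J6=9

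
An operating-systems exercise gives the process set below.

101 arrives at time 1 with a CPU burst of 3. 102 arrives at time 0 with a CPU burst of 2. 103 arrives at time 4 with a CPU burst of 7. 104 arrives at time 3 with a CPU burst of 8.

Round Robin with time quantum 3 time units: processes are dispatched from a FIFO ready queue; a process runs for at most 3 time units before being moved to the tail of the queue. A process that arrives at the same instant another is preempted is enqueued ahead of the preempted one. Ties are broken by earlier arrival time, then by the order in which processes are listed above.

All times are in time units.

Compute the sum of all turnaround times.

38

Schedule: | 102 0-2 | 101 2-5 | 104 5-8 | 103 8-11 | 104 11-14 | 103 14-17 | 104 17-19 | 103 19-20 |
Completion: 101=5  102=2  103=20  104=19
Turnaround = completion − arrival: 101=4, 102=2, 103=16, 104=16
Total turnaround = 4 + 2 + 16 + 16 = 38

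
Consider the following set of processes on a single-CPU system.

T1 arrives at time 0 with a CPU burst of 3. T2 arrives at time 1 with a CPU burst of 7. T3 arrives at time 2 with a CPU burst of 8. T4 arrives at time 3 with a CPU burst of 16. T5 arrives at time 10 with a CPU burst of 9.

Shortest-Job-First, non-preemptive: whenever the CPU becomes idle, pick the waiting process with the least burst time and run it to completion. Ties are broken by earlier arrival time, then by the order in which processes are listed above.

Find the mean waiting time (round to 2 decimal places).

8.40

Gantt: | T1 0-3 | T2 3-10 | T3 10-18 | T5 18-27 | T4 27-43 |
Completion: T1=3  T2=10  T3=18  T4=43  T5=27
Turnaround (C−A): T1=3  T2=9  T3=16  T4=40  T5=17
Waiting times: T1=0, T2=2, T3=8, T4=24, T5=8
Average waiting = (0+2+8+24+8) / 5 = 42/5 = 8.40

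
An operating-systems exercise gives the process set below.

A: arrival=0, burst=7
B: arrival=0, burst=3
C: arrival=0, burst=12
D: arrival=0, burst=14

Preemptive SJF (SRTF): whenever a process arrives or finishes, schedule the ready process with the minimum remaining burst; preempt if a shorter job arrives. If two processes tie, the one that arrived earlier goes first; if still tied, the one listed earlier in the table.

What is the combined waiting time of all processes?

35

Timeline: | B 0-3 | A 3-10 | C 10-22 | D 22-36 |
Completion: A=10  B=3  C=22  D=36
Waiting = turnaround − burst: A=3, B=0, C=10, D=22
Total waiting = 3 + 0 + 10 + 22 = 35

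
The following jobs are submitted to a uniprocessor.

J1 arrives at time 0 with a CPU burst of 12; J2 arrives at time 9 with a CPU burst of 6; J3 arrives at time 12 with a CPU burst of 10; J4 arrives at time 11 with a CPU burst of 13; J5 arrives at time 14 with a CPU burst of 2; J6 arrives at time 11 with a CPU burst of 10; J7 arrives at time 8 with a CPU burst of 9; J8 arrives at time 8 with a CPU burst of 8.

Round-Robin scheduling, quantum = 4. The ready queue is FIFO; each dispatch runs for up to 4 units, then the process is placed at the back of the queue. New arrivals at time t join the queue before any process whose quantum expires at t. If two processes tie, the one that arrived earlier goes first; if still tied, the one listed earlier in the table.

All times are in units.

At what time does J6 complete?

Gantt: | J1 0-8 | J7 8-12 | J8 12-16 | J1 16-20 | J2 20-24 | J4 24-28 | J6 28-32 | J3 32-36 | J7 36-40 | J5 40-42 | J8 42-46 | J2 46-48 | J4 48-52 | J6 52-56 | J3 56-60 | J7 60-61 | J4 61-65 | J6 65-67 | J3 67-69 | J4 69-70 |
Completion: J1=20  J2=48  J3=69  J4=70  J5=42  J6=67  J7=61  J8=46
Turnaround (C−A): J1=20  J2=39  J3=57  J4=59  J5=28  J6=56  J7=53  J8=38

67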